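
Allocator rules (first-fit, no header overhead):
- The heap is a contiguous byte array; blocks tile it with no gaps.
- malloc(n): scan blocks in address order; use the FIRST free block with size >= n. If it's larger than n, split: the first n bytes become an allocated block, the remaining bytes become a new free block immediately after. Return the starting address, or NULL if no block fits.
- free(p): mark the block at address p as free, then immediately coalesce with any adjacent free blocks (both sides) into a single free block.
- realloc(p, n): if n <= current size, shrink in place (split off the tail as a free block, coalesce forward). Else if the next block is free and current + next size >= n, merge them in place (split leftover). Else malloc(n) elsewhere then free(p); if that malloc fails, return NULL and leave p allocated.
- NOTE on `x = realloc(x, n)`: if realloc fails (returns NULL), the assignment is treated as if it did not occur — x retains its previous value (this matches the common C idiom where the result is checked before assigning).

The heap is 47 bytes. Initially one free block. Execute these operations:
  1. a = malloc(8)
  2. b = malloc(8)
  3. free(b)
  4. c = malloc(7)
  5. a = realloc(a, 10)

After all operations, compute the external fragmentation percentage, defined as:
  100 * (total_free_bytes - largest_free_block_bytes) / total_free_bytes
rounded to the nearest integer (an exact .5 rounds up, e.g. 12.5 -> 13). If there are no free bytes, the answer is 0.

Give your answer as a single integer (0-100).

Op 1: a = malloc(8) -> a = 0; heap: [0-7 ALLOC][8-46 FREE]
Op 2: b = malloc(8) -> b = 8; heap: [0-7 ALLOC][8-15 ALLOC][16-46 FREE]
Op 3: free(b) -> (freed b); heap: [0-7 ALLOC][8-46 FREE]
Op 4: c = malloc(7) -> c = 8; heap: [0-7 ALLOC][8-14 ALLOC][15-46 FREE]
Op 5: a = realloc(a, 10) -> a = 15; heap: [0-7 FREE][8-14 ALLOC][15-24 ALLOC][25-46 FREE]
Free blocks: [8 22] total_free=30 largest=22 -> 100*(30-22)/30 = 800/30 ≈ 26.667 -> rounds to 27

Answer: 27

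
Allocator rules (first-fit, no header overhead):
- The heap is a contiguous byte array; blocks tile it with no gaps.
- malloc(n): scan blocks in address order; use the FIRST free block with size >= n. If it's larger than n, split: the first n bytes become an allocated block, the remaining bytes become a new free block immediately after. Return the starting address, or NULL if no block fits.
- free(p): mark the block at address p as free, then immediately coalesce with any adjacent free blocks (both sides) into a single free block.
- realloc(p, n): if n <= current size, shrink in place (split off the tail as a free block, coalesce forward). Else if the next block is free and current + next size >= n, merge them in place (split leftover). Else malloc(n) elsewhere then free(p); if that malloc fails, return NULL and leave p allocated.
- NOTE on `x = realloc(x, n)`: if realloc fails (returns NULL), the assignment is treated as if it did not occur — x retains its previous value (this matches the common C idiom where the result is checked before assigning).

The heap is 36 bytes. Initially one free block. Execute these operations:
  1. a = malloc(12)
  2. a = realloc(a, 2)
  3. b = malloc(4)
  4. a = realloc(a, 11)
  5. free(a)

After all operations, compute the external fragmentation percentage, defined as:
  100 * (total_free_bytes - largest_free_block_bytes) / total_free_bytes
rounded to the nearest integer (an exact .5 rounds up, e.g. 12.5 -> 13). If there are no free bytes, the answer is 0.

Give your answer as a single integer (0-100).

Op 1: a = malloc(12) -> a = 0; heap: [0-11 ALLOC][12-35 FREE]
Op 2: a = realloc(a, 2) -> a = 0; heap: [0-1 ALLOC][2-35 FREE]
Op 3: b = malloc(4) -> b = 2; heap: [0-1 ALLOC][2-5 ALLOC][6-35 FREE]
Op 4: a = realloc(a, 11) -> a = 6; heap: [0-1 FREE][2-5 ALLOC][6-16 ALLOC][17-35 FREE]
Op 5: free(a) -> (freed a); heap: [0-1 FREE][2-5 ALLOC][6-35 FREE]
Free blocks: [2 30] total_free=32 largest=30 -> 100*(32-30)/32 = 200/32 = 6.25 -> rounds to 6

Answer: 6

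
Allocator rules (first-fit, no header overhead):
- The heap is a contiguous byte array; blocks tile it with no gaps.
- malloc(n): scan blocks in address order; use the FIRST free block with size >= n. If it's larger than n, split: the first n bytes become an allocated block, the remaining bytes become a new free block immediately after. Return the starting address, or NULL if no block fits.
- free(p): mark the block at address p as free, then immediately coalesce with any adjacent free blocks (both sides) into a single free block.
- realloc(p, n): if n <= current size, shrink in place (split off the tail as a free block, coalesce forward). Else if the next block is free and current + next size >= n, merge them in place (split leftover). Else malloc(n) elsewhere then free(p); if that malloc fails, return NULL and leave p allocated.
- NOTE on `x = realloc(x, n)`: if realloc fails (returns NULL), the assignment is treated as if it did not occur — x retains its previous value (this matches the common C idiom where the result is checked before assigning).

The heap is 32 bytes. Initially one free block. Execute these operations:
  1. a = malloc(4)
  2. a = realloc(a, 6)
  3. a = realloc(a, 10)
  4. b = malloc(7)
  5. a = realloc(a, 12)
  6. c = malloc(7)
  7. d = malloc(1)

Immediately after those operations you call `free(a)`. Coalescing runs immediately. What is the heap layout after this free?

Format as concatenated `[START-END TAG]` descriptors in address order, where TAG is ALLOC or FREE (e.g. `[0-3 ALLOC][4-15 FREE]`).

Op 1: a = malloc(4) -> a = 0; heap: [0-3 ALLOC][4-31 FREE]
Op 2: a = realloc(a, 6) -> a = 0; heap: [0-5 ALLOC][6-31 FREE]
Op 3: a = realloc(a, 10) -> a = 0; heap: [0-9 ALLOC][10-31 FREE]
Op 4: b = malloc(7) -> b = 10; heap: [0-9 ALLOC][10-16 ALLOC][17-31 FREE]
Op 5: a = realloc(a, 12) -> a = 17; heap: [0-9 FREE][10-16 ALLOC][17-28 ALLOC][29-31 FREE]
Op 6: c = malloc(7) -> c = 0; heap: [0-6 ALLOC][7-9 FREE][10-16 ALLOC][17-28 ALLOC][29-31 FREE]
Op 7: d = malloc(1) -> d = 7; heap: [0-6 ALLOC][7-7 ALLOC][8-9 FREE][10-16 ALLOC][17-28 ALLOC][29-31 FREE]
free(a): a = 17 -> block [17-28 ALLOC]; mark free, coalesce with adjacent free neighbors -> [0-6 ALLOC][7-7 ALLOC][8-9 FREE][10-16 ALLOC][17-31 FREE]

Answer: [0-6 ALLOC][7-7 ALLOC][8-9 FREE][10-16 ALLOC][17-31 FREE]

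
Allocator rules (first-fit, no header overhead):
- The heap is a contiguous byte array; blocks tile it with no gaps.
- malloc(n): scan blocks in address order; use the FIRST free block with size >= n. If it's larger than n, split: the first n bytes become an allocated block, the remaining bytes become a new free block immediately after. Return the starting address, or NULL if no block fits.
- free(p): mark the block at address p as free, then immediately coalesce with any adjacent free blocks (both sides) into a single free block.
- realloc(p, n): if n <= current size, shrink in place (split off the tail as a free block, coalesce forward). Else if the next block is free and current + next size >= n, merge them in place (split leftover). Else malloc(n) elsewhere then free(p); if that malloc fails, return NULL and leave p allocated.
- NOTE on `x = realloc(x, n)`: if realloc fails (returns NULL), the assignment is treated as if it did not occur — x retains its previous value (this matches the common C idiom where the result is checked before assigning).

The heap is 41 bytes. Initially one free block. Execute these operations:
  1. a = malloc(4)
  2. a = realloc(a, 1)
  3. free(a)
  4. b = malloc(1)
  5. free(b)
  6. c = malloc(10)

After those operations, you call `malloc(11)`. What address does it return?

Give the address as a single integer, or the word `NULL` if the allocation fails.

Op 1: a = malloc(4) -> a = 0; heap: [0-3 ALLOC][4-40 FREE]
Op 2: a = realloc(a, 1) -> a = 0; heap: [0-0 ALLOC][1-40 FREE]
Op 3: free(a) -> (freed a); heap: [0-40 FREE]
Op 4: b = malloc(1) -> b = 0; heap: [0-0 ALLOC][1-40 FREE]
Op 5: free(b) -> (freed b); heap: [0-40 FREE]
Op 6: c = malloc(10) -> c = 0; heap: [0-9 ALLOC][10-40 FREE]
malloc(11): first-fit scan over [0-9 ALLOC][10-40 FREE] -> 10

Answer: 10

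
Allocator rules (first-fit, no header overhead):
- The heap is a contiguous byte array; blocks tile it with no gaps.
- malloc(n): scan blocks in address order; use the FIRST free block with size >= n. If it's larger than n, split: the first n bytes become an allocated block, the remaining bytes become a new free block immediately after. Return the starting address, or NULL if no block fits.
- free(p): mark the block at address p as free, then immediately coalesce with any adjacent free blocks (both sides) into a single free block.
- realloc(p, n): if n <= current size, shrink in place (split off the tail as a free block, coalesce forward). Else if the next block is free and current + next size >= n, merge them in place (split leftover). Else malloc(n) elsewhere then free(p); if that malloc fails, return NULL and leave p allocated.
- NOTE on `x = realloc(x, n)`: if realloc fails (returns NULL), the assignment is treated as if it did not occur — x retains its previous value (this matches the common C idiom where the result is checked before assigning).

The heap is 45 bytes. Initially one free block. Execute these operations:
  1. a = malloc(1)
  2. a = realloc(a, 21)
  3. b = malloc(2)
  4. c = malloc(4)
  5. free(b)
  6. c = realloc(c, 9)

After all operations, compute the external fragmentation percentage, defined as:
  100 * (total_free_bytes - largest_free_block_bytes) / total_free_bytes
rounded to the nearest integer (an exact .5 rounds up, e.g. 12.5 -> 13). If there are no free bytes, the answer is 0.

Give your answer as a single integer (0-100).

Answer: 13

Derivation:
Op 1: a = malloc(1) -> a = 0; heap: [0-0 ALLOC][1-44 FREE]
Op 2: a = realloc(a, 21) -> a = 0; heap: [0-20 ALLOC][21-44 FREE]
Op 3: b = malloc(2) -> b = 21; heap: [0-20 ALLOC][21-22 ALLOC][23-44 FREE]
Op 4: c = malloc(4) -> c = 23; heap: [0-20 ALLOC][21-22 ALLOC][23-26 ALLOC][27-44 FREE]
Op 5: free(b) -> (freed b); heap: [0-20 ALLOC][21-22 FREE][23-26 ALLOC][27-44 FREE]
Op 6: c = realloc(c, 9) -> c = 23; heap: [0-20 ALLOC][21-22 FREE][23-31 ALLOC][32-44 FREE]
Free blocks: [2 13] total_free=15 largest=13 -> 100*(15-13)/15 = 200/15 ≈ 13.333 -> rounds to 13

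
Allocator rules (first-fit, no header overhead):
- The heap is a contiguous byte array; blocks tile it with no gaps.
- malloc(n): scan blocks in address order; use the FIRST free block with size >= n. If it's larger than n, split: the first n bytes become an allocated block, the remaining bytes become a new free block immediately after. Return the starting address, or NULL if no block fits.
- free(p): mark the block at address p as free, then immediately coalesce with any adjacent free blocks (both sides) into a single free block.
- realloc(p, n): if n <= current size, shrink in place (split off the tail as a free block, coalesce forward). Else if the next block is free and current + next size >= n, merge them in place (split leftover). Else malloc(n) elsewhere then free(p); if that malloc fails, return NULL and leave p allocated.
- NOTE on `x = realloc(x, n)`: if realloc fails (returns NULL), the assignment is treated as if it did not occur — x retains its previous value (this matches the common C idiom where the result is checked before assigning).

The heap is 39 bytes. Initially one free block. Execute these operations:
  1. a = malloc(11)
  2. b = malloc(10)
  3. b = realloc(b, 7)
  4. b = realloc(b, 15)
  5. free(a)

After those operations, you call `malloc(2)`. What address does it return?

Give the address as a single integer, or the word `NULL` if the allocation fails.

Op 1: a = malloc(11) -> a = 0; heap: [0-10 ALLOC][11-38 FREE]
Op 2: b = malloc(10) -> b = 11; heap: [0-10 ALLOC][11-20 ALLOC][21-38 FREE]
Op 3: b = realloc(b, 7) -> b = 11; heap: [0-10 ALLOC][11-17 ALLOC][18-38 FREE]
Op 4: b = realloc(b, 15) -> b = 11; heap: [0-10 ALLOC][11-25 ALLOC][26-38 FREE]
Op 5: free(a) -> (freed a); heap: [0-10 FREE][11-25 ALLOC][26-38 FREE]
malloc(2): first-fit scan over [0-10 FREE][11-25 ALLOC][26-38 FREE] -> 0

Answer: 0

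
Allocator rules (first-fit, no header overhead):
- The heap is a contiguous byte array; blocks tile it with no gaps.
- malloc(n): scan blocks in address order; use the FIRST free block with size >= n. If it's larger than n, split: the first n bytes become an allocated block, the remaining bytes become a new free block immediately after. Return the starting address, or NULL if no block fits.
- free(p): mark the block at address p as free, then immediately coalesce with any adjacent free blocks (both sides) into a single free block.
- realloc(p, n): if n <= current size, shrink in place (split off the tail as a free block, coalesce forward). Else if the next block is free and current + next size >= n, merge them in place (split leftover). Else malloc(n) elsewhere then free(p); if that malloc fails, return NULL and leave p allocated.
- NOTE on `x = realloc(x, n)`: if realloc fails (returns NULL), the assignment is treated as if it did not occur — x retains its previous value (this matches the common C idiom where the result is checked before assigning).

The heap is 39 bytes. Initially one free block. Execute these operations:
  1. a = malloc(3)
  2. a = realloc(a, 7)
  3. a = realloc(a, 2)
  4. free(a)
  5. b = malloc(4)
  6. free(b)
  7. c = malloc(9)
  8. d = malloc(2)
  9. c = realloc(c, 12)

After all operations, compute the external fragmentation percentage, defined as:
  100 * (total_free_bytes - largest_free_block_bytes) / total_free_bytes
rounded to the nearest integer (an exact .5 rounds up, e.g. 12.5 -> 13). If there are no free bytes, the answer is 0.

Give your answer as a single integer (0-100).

Op 1: a = malloc(3) -> a = 0; heap: [0-2 ALLOC][3-38 FREE]
Op 2: a = realloc(a, 7) -> a = 0; heap: [0-6 ALLOC][7-38 FREE]
Op 3: a = realloc(a, 2) -> a = 0; heap: [0-1 ALLOC][2-38 FREE]
Op 4: free(a) -> (freed a); heap: [0-38 FREE]
Op 5: b = malloc(4) -> b = 0; heap: [0-3 ALLOC][4-38 FREE]
Op 6: free(b) -> (freed b); heap: [0-38 FREE]
Op 7: c = malloc(9) -> c = 0; heap: [0-8 ALLOC][9-38 FREE]
Op 8: d = malloc(2) -> d = 9; heap: [0-8 ALLOC][9-10 ALLOC][11-38 FREE]
Op 9: c = realloc(c, 12) -> c = 11; heap: [0-8 FREE][9-10 ALLOC][11-22 ALLOC][23-38 FREE]
Free blocks: [9 16] total_free=25 largest=16 -> 100*(25-16)/25 = 900/25 = 36

Answer: 36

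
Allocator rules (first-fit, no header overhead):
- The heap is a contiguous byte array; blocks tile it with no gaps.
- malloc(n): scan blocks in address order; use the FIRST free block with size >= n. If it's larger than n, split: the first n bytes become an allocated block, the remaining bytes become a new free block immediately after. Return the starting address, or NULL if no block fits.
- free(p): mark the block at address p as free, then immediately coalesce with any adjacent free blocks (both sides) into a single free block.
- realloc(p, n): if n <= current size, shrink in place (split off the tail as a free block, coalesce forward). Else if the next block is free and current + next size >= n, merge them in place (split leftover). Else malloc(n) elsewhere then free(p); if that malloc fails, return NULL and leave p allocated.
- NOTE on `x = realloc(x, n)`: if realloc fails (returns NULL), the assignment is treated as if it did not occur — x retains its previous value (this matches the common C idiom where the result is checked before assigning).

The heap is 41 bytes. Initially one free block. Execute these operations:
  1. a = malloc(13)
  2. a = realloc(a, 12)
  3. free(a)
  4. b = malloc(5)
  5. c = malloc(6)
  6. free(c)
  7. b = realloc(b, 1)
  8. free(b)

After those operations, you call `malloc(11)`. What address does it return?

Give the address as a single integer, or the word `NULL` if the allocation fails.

Op 1: a = malloc(13) -> a = 0; heap: [0-12 ALLOC][13-40 FREE]
Op 2: a = realloc(a, 12) -> a = 0; heap: [0-11 ALLOC][12-40 FREE]
Op 3: free(a) -> (freed a); heap: [0-40 FREE]
Op 4: b = malloc(5) -> b = 0; heap: [0-4 ALLOC][5-40 FREE]
Op 5: c = malloc(6) -> c = 5; heap: [0-4 ALLOC][5-10 ALLOC][11-40 FREE]
Op 6: free(c) -> (freed c); heap: [0-4 ALLOC][5-40 FREE]
Op 7: b = realloc(b, 1) -> b = 0; heap: [0-0 ALLOC][1-40 FREE]
Op 8: free(b) -> (freed b); heap: [0-40 FREE]
malloc(11): first-fit scan over [0-40 FREE] -> 0

Answer: 0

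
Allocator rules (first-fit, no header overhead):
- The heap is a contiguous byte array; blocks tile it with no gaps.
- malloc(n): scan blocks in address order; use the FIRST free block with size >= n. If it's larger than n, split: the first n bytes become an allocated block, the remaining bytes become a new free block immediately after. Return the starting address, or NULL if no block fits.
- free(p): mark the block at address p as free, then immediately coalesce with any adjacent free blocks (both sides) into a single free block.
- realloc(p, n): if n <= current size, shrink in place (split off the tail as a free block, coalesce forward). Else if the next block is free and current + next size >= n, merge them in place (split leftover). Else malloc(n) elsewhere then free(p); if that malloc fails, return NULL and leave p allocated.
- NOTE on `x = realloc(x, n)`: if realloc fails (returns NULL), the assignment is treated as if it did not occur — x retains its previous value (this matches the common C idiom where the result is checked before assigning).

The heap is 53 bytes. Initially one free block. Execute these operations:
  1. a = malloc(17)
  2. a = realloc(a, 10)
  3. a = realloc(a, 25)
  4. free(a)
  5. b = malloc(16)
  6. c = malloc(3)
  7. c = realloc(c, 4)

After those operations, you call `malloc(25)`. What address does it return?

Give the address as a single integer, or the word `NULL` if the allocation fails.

Op 1: a = malloc(17) -> a = 0; heap: [0-16 ALLOC][17-52 FREE]
Op 2: a = realloc(a, 10) -> a = 0; heap: [0-9 ALLOC][10-52 FREE]
Op 3: a = realloc(a, 25) -> a = 0; heap: [0-24 ALLOC][25-52 FREE]
Op 4: free(a) -> (freed a); heap: [0-52 FREE]
Op 5: b = malloc(16) -> b = 0; heap: [0-15 ALLOC][16-52 FREE]
Op 6: c = malloc(3) -> c = 16; heap: [0-15 ALLOC][16-18 ALLOC][19-52 FREE]
Op 7: c = realloc(c, 4) -> c = 16; heap: [0-15 ALLOC][16-19 ALLOC][20-52 FREE]
malloc(25): first-fit scan over [0-15 ALLOC][16-19 ALLOC][20-52 FREE] -> 20

Answer: 20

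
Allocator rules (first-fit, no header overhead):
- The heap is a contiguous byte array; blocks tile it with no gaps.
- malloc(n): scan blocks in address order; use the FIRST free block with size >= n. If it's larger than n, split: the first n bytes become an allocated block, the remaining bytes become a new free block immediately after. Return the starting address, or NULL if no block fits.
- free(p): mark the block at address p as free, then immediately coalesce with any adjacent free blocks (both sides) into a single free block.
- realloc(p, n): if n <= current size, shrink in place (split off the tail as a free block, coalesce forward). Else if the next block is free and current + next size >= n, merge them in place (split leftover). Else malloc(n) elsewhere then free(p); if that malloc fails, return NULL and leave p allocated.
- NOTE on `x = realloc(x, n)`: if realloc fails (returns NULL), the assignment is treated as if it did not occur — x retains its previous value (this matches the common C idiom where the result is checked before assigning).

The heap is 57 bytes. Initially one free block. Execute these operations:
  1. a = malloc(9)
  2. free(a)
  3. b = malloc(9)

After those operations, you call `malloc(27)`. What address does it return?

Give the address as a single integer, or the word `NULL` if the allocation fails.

Op 1: a = malloc(9) -> a = 0; heap: [0-8 ALLOC][9-56 FREE]
Op 2: free(a) -> (freed a); heap: [0-56 FREE]
Op 3: b = malloc(9) -> b = 0; heap: [0-8 ALLOC][9-56 FREE]
malloc(27): first-fit scan over [0-8 ALLOC][9-56 FREE] -> 9

Answer: 9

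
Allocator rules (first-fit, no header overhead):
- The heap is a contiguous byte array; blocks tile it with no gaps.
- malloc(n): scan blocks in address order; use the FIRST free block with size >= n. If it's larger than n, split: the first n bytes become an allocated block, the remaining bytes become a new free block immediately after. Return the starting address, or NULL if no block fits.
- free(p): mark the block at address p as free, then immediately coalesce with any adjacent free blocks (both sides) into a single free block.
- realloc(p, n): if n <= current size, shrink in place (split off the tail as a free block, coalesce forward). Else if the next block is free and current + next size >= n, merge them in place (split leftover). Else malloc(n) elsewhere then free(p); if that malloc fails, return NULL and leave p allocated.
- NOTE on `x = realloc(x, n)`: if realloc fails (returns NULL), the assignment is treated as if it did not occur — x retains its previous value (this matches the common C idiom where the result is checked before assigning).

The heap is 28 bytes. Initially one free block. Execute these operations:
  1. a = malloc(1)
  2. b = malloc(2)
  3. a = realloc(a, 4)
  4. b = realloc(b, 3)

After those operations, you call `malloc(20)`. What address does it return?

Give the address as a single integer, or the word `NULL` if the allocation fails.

Op 1: a = malloc(1) -> a = 0; heap: [0-0 ALLOC][1-27 FREE]
Op 2: b = malloc(2) -> b = 1; heap: [0-0 ALLOC][1-2 ALLOC][3-27 FREE]
Op 3: a = realloc(a, 4) -> a = 3; heap: [0-0 FREE][1-2 ALLOC][3-6 ALLOC][7-27 FREE]
Op 4: b = realloc(b, 3) -> b = 7; heap: [0-2 FREE][3-6 ALLOC][7-9 ALLOC][10-27 FREE]
malloc(20): first-fit scan over [0-2 FREE][3-6 ALLOC][7-9 ALLOC][10-27 FREE] -> NULL

Answer: NULL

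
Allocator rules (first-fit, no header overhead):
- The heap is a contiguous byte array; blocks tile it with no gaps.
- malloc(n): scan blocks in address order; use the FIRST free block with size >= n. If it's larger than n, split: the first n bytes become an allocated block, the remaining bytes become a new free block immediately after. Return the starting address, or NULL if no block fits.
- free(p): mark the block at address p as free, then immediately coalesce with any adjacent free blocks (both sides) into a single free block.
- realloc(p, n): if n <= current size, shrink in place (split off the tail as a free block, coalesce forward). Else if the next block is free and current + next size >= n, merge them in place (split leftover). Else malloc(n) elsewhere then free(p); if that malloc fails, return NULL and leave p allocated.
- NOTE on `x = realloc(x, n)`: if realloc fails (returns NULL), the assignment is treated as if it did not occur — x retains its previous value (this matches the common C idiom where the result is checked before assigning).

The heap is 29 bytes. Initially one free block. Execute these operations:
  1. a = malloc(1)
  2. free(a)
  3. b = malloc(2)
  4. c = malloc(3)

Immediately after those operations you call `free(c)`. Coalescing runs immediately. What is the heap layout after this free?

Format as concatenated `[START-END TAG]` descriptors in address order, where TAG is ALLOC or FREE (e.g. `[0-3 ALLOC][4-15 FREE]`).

Op 1: a = malloc(1) -> a = 0; heap: [0-0 ALLOC][1-28 FREE]
Op 2: free(a) -> (freed a); heap: [0-28 FREE]
Op 3: b = malloc(2) -> b = 0; heap: [0-1 ALLOC][2-28 FREE]
Op 4: c = malloc(3) -> c = 2; heap: [0-1 ALLOC][2-4 ALLOC][5-28 FREE]
free(c): c = 2 -> block [2-4 ALLOC]; mark free, coalesce with adjacent free neighbors -> [0-1 ALLOC][2-28 FREE]

Answer: [0-1 ALLOC][2-28 FREE]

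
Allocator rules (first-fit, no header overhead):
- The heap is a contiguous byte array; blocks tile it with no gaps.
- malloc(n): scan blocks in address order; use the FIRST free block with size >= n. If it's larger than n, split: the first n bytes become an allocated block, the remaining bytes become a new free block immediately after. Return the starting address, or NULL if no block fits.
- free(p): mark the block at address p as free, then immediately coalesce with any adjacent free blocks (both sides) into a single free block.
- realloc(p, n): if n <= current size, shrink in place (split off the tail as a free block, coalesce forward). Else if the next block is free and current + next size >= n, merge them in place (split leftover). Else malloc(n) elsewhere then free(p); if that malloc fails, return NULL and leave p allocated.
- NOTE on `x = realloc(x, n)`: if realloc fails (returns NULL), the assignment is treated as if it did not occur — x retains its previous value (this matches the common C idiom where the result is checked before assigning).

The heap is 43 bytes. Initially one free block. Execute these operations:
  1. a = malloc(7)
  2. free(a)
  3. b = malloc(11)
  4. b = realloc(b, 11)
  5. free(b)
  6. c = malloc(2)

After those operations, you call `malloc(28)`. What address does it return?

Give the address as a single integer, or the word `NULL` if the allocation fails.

Answer: 2

Derivation:
Op 1: a = malloc(7) -> a = 0; heap: [0-6 ALLOC][7-42 FREE]
Op 2: free(a) -> (freed a); heap: [0-42 FREE]
Op 3: b = malloc(11) -> b = 0; heap: [0-10 ALLOC][11-42 FREE]
Op 4: b = realloc(b, 11) -> b = 0; heap: [0-10 ALLOC][11-42 FREE]
Op 5: free(b) -> (freed b); heap: [0-42 FREE]
Op 6: c = malloc(2) -> c = 0; heap: [0-1 ALLOC][2-42 FREE]
malloc(28): first-fit scan over [0-1 ALLOC][2-42 FREE] -> 2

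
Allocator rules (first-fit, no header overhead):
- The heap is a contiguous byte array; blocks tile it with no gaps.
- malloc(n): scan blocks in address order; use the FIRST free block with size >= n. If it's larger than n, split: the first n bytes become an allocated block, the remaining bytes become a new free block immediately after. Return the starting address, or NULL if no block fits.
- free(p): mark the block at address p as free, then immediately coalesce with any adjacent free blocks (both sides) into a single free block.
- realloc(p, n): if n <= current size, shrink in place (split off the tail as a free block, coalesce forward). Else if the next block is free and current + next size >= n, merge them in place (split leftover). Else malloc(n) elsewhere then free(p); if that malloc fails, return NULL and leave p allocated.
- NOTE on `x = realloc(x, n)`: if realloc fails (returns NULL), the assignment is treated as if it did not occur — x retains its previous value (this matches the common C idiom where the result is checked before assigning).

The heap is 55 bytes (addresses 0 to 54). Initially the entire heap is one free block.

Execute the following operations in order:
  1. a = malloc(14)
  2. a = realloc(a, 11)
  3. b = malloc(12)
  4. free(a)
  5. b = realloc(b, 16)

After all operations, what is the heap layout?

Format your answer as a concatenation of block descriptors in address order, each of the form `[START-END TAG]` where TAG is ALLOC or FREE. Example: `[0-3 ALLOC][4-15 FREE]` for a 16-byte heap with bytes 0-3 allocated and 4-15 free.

Op 1: a = malloc(14) -> a = 0; heap: [0-13 ALLOC][14-54 FREE]
Op 2: a = realloc(a, 11) -> a = 0; heap: [0-10 ALLOC][11-54 FREE]
Op 3: b = malloc(12) -> b = 11; heap: [0-10 ALLOC][11-22 ALLOC][23-54 FREE]
Op 4: free(a) -> (freed a); heap: [0-10 FREE][11-22 ALLOC][23-54 FREE]
Op 5: b = realloc(b, 16) -> b = 11; heap: [0-10 FREE][11-26 ALLOC][27-54 FREE]

Answer: [0-10 FREE][11-26 ALLOC][27-54 FREE]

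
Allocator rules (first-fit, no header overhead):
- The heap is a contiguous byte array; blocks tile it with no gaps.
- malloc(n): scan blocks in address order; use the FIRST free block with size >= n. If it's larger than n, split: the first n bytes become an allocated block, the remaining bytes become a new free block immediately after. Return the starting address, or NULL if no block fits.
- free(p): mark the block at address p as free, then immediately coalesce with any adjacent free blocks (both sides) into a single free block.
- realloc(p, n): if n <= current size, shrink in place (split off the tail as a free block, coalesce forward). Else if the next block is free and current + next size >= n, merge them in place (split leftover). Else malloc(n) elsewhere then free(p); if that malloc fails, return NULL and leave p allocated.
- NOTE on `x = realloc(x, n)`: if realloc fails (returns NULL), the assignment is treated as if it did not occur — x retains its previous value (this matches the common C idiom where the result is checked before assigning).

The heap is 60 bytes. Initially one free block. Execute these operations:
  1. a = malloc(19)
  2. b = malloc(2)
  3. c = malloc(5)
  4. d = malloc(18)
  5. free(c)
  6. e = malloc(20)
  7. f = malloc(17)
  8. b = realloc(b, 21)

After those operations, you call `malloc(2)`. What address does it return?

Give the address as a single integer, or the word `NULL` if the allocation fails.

Op 1: a = malloc(19) -> a = 0; heap: [0-18 ALLOC][19-59 FREE]
Op 2: b = malloc(2) -> b = 19; heap: [0-18 ALLOC][19-20 ALLOC][21-59 FREE]
Op 3: c = malloc(5) -> c = 21; heap: [0-18 ALLOC][19-20 ALLOC][21-25 ALLOC][26-59 FREE]
Op 4: d = malloc(18) -> d = 26; heap: [0-18 ALLOC][19-20 ALLOC][21-25 ALLOC][26-43 ALLOC][44-59 FREE]
Op 5: free(c) -> (freed c); heap: [0-18 ALLOC][19-20 ALLOC][21-25 FREE][26-43 ALLOC][44-59 FREE]
Op 6: e = malloc(20) -> e = NULL; heap: [0-18 ALLOC][19-20 ALLOC][21-25 FREE][26-43 ALLOC][44-59 FREE]
Op 7: f = malloc(17) -> f = NULL; heap: [0-18 ALLOC][19-20 ALLOC][21-25 FREE][26-43 ALLOC][44-59 FREE]
Op 8: b = realloc(b, 21) -> NULL (b unchanged); heap: [0-18 ALLOC][19-20 ALLOC][21-25 FREE][26-43 ALLOC][44-59 FREE]
malloc(2): first-fit scan over [0-18 ALLOC][19-20 ALLOC][21-25 FREE][26-43 ALLOC][44-59 FREE] -> 21

Answer: 21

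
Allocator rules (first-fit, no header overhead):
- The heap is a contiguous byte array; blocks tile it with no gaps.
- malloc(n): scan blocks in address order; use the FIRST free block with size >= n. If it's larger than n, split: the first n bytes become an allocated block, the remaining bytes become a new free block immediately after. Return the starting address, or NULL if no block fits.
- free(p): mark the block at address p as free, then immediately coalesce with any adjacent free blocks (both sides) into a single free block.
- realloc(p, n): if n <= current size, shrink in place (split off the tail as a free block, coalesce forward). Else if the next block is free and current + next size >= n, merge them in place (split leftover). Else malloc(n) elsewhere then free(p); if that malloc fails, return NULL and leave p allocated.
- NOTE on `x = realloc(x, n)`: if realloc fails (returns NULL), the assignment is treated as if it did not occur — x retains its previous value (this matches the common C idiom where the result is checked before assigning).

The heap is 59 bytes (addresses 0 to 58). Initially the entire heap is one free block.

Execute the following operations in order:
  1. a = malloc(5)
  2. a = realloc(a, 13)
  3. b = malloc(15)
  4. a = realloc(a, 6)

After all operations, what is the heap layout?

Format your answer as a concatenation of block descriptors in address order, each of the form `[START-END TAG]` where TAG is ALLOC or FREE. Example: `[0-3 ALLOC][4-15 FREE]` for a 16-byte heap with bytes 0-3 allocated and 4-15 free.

Op 1: a = malloc(5) -> a = 0; heap: [0-4 ALLOC][5-58 FREE]
Op 2: a = realloc(a, 13) -> a = 0; heap: [0-12 ALLOC][13-58 FREE]
Op 3: b = malloc(15) -> b = 13; heap: [0-12 ALLOC][13-27 ALLOC][28-58 FREE]
Op 4: a = realloc(a, 6) -> a = 0; heap: [0-5 ALLOC][6-12 FREE][13-27 ALLOC][28-58 FREE]

Answer: [0-5 ALLOC][6-12 FREE][13-27 ALLOC][28-58 FREE]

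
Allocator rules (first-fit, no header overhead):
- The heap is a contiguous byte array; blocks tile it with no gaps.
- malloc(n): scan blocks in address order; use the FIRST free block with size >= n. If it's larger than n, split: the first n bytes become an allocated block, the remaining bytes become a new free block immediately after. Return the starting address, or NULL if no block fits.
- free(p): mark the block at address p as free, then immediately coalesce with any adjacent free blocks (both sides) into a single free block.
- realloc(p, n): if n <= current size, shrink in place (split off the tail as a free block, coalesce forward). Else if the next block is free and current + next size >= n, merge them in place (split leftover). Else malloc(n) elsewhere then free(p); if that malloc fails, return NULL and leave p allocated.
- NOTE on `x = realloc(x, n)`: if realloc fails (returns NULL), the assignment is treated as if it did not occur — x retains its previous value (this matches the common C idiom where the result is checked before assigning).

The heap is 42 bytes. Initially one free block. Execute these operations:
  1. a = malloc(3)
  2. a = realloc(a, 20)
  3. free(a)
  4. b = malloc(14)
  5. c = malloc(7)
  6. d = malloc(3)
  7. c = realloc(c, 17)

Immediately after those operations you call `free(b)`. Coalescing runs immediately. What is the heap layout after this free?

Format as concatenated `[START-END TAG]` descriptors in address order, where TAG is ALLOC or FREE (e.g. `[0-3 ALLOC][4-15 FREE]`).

Op 1: a = malloc(3) -> a = 0; heap: [0-2 ALLOC][3-41 FREE]
Op 2: a = realloc(a, 20) -> a = 0; heap: [0-19 ALLOC][20-41 FREE]
Op 3: free(a) -> (freed a); heap: [0-41 FREE]
Op 4: b = malloc(14) -> b = 0; heap: [0-13 ALLOC][14-41 FREE]
Op 5: c = malloc(7) -> c = 14; heap: [0-13 ALLOC][14-20 ALLOC][21-41 FREE]
Op 6: d = malloc(3) -> d = 21; heap: [0-13 ALLOC][14-20 ALLOC][21-23 ALLOC][24-41 FREE]
Op 7: c = realloc(c, 17) -> c = 24; heap: [0-13 ALLOC][14-20 FREE][21-23 ALLOC][24-40 ALLOC][41-41 FREE]
free(b): b = 0 -> block [0-13 ALLOC]; mark free, coalesce with adjacent free neighbors -> [0-20 FREE][21-23 ALLOC][24-40 ALLOC][41-41 FREE]

Answer: [0-20 FREE][21-23 ALLOC][24-40 ALLOC][41-41 FREE]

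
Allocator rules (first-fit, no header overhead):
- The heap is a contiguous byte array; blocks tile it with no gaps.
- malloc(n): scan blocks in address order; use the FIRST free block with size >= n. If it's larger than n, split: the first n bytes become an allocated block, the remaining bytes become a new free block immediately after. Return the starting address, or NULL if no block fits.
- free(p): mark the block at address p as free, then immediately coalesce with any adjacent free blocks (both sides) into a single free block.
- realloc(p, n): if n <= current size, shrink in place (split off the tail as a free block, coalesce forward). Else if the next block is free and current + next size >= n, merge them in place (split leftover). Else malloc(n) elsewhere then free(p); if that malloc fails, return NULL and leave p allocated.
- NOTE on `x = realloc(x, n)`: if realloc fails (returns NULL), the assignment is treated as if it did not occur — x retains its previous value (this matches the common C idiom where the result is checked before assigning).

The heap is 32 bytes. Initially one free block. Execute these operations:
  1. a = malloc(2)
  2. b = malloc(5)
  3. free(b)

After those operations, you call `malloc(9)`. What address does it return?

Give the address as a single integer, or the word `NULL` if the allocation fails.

Answer: 2

Derivation:
Op 1: a = malloc(2) -> a = 0; heap: [0-1 ALLOC][2-31 FREE]
Op 2: b = malloc(5) -> b = 2; heap: [0-1 ALLOC][2-6 ALLOC][7-31 FREE]
Op 3: free(b) -> (freed b); heap: [0-1 ALLOC][2-31 FREE]
malloc(9): first-fit scan over [0-1 ALLOC][2-31 FREE] -> 2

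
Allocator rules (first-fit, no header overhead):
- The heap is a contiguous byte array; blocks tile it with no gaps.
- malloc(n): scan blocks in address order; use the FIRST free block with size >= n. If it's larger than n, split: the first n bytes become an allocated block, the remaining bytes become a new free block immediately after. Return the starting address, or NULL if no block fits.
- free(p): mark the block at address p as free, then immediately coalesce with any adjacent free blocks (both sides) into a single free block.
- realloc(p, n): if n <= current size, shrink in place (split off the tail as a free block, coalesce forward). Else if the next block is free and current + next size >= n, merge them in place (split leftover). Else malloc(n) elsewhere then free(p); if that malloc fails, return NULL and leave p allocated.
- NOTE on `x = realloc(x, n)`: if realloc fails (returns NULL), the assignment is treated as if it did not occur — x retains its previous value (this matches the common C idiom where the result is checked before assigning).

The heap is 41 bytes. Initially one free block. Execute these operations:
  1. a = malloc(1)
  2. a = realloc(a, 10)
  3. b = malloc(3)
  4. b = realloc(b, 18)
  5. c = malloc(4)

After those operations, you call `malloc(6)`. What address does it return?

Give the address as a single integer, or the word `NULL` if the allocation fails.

Answer: 32

Derivation:
Op 1: a = malloc(1) -> a = 0; heap: [0-0 ALLOC][1-40 FREE]
Op 2: a = realloc(a, 10) -> a = 0; heap: [0-9 ALLOC][10-40 FREE]
Op 3: b = malloc(3) -> b = 10; heap: [0-9 ALLOC][10-12 ALLOC][13-40 FREE]
Op 4: b = realloc(b, 18) -> b = 10; heap: [0-9 ALLOC][10-27 ALLOC][28-40 FREE]
Op 5: c = malloc(4) -> c = 28; heap: [0-9 ALLOC][10-27 ALLOC][28-31 ALLOC][32-40 FREE]
malloc(6): first-fit scan over [0-9 ALLOC][10-27 ALLOC][28-31 ALLOC][32-40 FREE] -> 32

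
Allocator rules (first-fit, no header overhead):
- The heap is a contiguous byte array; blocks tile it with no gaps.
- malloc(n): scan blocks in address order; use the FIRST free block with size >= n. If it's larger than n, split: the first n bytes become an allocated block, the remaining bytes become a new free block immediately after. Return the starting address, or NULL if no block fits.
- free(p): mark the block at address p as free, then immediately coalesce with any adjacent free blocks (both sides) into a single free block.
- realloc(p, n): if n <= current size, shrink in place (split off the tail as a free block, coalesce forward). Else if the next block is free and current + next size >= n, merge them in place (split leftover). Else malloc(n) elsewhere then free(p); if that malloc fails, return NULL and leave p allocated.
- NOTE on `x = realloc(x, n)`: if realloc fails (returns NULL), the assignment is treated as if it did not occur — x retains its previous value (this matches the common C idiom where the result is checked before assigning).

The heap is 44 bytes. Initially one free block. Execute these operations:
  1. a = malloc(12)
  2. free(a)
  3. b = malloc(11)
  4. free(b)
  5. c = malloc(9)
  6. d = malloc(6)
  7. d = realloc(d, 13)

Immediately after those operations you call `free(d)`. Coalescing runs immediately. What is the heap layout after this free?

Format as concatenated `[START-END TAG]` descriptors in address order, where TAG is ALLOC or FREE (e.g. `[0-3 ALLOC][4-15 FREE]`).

Op 1: a = malloc(12) -> a = 0; heap: [0-11 ALLOC][12-43 FREE]
Op 2: free(a) -> (freed a); heap: [0-43 FREE]
Op 3: b = malloc(11) -> b = 0; heap: [0-10 ALLOC][11-43 FREE]
Op 4: free(b) -> (freed b); heap: [0-43 FREE]
Op 5: c = malloc(9) -> c = 0; heap: [0-8 ALLOC][9-43 FREE]
Op 6: d = malloc(6) -> d = 9; heap: [0-8 ALLOC][9-14 ALLOC][15-43 FREE]
Op 7: d = realloc(d, 13) -> d = 9; heap: [0-8 ALLOC][9-21 ALLOC][22-43 FREE]
free(d): d = 9 -> block [9-21 ALLOC]; mark free, coalesce with adjacent free neighbors -> [0-8 ALLOC][9-43 FREE]

Answer: [0-8 ALLOC][9-43 FREE]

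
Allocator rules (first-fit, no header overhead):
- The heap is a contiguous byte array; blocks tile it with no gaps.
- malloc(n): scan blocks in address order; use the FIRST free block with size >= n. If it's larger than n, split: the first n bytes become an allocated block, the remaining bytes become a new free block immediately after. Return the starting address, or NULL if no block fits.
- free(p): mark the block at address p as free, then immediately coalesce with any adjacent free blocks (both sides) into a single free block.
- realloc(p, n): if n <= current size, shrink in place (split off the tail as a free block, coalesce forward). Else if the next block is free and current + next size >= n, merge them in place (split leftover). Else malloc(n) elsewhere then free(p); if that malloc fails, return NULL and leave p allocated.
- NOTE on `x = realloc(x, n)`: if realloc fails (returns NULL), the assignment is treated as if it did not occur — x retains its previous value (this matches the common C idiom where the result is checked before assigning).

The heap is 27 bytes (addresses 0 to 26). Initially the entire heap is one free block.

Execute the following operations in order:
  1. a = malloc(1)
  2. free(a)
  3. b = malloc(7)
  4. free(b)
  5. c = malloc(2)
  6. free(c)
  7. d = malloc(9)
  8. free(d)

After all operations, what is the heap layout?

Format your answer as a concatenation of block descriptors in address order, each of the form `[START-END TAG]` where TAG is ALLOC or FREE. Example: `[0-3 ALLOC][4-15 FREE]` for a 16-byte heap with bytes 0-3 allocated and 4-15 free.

Op 1: a = malloc(1) -> a = 0; heap: [0-0 ALLOC][1-26 FREE]
Op 2: free(a) -> (freed a); heap: [0-26 FREE]
Op 3: b = malloc(7) -> b = 0; heap: [0-6 ALLOC][7-26 FREE]
Op 4: free(b) -> (freed b); heap: [0-26 FREE]
Op 5: c = malloc(2) -> c = 0; heap: [0-1 ALLOC][2-26 FREE]
Op 6: free(c) -> (freed c); heap: [0-26 FREE]
Op 7: d = malloc(9) -> d = 0; heap: [0-8 ALLOC][9-26 FREE]
Op 8: free(d) -> (freed d); heap: [0-26 FREE]

Answer: [0-26 FREE]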